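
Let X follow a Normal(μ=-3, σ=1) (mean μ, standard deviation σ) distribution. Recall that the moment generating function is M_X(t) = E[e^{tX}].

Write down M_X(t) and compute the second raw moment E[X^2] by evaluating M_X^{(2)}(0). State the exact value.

E[X^2] = M^(2)(0) = 10

M_X(t) = e^(t^2/2 - 3*t)
M^(2)(t) = (t^2*e^(t^2/2) - 6*t*e^(t^2/2) + 10*e^(t^2/2))*e^(-3*t)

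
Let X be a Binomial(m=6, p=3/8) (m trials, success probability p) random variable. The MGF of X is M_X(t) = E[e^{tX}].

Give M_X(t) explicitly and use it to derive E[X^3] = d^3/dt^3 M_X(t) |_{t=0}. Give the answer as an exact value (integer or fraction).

M_X(t) = (3*e^(t)/8 + 5/8)^6
D^3[M](t) = 19683*e^(6*t)/32768 + 455625*e^(5*t)/131072 + 30375*e^(4*t)/4096 + 455625*e^(3*t)/65536 + 84375*e^(2*t)/32768 + 28125*e^(t)/131072

E[X^3] = D^3[M](0) = 1359/64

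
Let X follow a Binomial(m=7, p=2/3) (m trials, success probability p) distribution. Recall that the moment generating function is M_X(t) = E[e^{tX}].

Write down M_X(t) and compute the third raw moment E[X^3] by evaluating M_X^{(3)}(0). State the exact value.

E[X^3] = M^(3)(0) = 1106/9

M_X(t) = (2*e^(t)/3 + 1/3)^7
M^(3)(t) = 43904*e^(7*t)/2187 + 3584*e^(6*t)/81 + 28000*e^(5*t)/729 + 35840*e^(4*t)/2187 + 280*e^(3*t)/81 + 224*e^(2*t)/729 + 14*e^(t)/2187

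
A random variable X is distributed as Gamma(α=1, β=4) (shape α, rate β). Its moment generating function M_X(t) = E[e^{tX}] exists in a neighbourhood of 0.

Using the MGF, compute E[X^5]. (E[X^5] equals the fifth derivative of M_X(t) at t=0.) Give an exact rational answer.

M_X(t) = 4/(4 - t)
D^5[M](t) = 480/(t^6 - 24*t^5 + 240*t^4 - 1280*t^3 + 3840*t^2 - 6144*t + 4096)

E[X^5] = D^5[M](0) = 15/128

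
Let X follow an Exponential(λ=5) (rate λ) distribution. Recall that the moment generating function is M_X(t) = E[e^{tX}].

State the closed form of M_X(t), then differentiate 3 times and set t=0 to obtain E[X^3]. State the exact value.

M_X(t) = 5/(5 - t)
dM/dt = 5/(t^2 - 10*t + 25)
d^2M/dt^2 = -10/(t^3 - 15*t^2 + 75*t - 125)
d^3M/dt^3 = 30/(t^4 - 20*t^3 + 150*t^2 - 500*t + 625)

E[X^3] = d^3M/dt^3 |_{t=0} = 6/125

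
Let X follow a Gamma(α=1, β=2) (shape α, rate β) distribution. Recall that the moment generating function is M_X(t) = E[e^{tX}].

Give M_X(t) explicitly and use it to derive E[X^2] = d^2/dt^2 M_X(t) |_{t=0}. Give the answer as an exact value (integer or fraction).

M_X(t) = 2/(2 - t)
dM/dt = 2/(t^2 - 4*t + 4)
d^2M/dt^2 = -4/(t^3 - 6*t^2 + 12*t - 8)

E[X^2] = d^2M/dt^2 |_{t=0} = 1/2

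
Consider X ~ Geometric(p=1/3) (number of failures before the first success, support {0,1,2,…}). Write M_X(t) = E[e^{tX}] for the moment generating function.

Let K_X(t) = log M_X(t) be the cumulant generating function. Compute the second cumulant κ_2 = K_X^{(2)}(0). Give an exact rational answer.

κ_2 = D^2[K](0) = 6

M_X(t) = 1/(3*(1 - 2*e^(t)/3))
K_X(t) = log M_X(t) = -log(1 - 2*e^(t)/3) - log(3)
D^2[K](t) = 6*e^(t)/(4*e^(2*t) - 12*e^(t) + 9)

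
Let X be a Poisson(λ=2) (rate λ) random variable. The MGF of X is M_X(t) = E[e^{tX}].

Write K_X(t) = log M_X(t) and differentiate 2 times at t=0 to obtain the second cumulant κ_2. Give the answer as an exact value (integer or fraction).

κ_2 = d^2K/dt^2 |_{t=0} = 2

M_X(t) = e^(2*e^(t) - 2)
K_X(t) = log M_X(t) = 2*e^(t) - 2
dK/dt = 2*e^(t)
d^2K/dt^2 = 2*e^(t)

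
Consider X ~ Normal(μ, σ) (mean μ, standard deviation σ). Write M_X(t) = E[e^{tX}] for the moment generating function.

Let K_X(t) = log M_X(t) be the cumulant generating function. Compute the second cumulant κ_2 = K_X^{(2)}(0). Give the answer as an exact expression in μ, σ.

M_X(t) = e^(μ*t + σ^2*t^2/2)
K_X(t) = log M_X(t) = μ*t + σ^2*t^2/2
K′(t) = μ + σ^2*t
K′′(t) = σ^2

κ_2 = K′′(0) = σ^2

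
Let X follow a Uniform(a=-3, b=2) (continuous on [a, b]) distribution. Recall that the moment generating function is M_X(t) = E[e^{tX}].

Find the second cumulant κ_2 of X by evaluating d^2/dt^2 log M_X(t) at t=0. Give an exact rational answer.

M_X(t) = (e^(2*t) - e^(-3*t))/(5*t)
K_X(t) = log M_X(t) = -log(t) + log(e^(2*t) - e^(-3*t)) - log(5)
K^(2)(t) = (-25*t^2*e^(5*t) + e^(10*t) - 2*e^(5*t) + 1)/(t^2*e^(10*t) - 2*t^2*e^(5*t) + t^2)

κ_2 = K^(2)(0) = 25/12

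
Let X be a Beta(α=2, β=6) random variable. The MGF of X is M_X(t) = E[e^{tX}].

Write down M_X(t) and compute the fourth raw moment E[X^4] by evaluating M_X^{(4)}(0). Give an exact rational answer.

E[X^4] = M′′′′(0) = 1/66

M_X(t) = ₁F₁(2; 8; t)
M′(t) = ₁F₁(3; 9; t)/4
M′′(t) = ₁F₁(4; 10; t)/12
M′′′(t) = ₁F₁(5; 11; t)/30
M′′′′(t) = ₁F₁(6; 12; t)/66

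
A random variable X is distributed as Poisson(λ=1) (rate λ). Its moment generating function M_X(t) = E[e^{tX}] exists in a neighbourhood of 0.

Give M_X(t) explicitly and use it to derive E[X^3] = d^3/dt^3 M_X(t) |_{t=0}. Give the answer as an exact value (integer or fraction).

M_X(t) = e^(e^(t) - 1)
dM/dt = e^(-1)*e^(t)*e^(e^(t))
d^2M/dt^2 = (e^(2*t)*e^(e^(t)) + e^(t)*e^(e^(t)))*e^(-1)
d^3M/dt^3 = (e^(3*t)*e^(e^(t)) + 3*e^(2*t)*e^(e^(t)) + e^(t)*e^(e^(t)))*e^(-1)

E[X^3] = d^3M/dt^3 |_{t=0} = 5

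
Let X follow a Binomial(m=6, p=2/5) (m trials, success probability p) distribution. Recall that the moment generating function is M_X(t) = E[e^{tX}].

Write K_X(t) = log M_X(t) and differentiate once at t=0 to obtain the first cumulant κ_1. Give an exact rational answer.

M_X(t) = (2*e^(t)/5 + 3/5)^6
K_X(t) = log M_X(t) = 6*log(2*e^(t)/5 + 3/5)
K′(t) = 12*e^(t)/(2*e^(t) + 3)

κ_1 = K′(0) = 12/5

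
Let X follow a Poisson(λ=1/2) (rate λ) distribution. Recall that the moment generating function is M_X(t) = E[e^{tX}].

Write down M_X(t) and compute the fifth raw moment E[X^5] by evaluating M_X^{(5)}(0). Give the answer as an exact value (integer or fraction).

E[X^5] = D^5[M](0) = 257/32

M_X(t) = e^(e^(t)/2 - 1/2)
D^5[M](t) = (e^(5*t)*e^(e^(t)/2) + 20*e^(4*t)*e^(e^(t)/2) + 100*e^(3*t)*e^(e^(t)/2) + 120*e^(2*t)*e^(e^(t)/2) + 16*e^(t)*e^(e^(t)/2))*e^(-1/2)/32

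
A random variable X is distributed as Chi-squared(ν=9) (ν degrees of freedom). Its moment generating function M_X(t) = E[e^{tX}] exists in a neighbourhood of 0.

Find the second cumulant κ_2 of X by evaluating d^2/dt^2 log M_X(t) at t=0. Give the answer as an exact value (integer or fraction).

κ_2 = D^2[K](0) = 18

M_X(t) = (1 - 2*t)^(-9/2)
K_X(t) = log M_X(t) = -9*log(1 - 2*t)/2
D^2[K](t) = 18/(4*t^2 - 4*t + 1)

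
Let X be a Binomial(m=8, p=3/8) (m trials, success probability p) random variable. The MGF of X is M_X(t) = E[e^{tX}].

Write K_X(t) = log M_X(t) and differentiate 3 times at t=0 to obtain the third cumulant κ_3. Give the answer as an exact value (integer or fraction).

κ_3 = d^3K/dt^3 |_{t=0} = 15/32

M_X(t) = (3*e^(t)/8 + 5/8)^8
K_X(t) = log M_X(t) = 8*log(3*e^(t)/8 + 5/8)
dK/dt = 24*e^(t)/(3*e^(t) + 5)
d^2K/dt^2 = 120*e^(t)/(9*e^(2*t) + 30*e^(t) + 25)
d^3K/dt^3 = (-360*e^(2*t) + 600*e^(t))/(27*e^(3*t) + 135*e^(2*t) + 225*e^(t) + 125)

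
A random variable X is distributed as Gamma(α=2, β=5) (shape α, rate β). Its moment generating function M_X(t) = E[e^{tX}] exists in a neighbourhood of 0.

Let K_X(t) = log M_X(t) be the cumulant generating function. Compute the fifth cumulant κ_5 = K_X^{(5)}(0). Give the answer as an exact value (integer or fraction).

κ_5 = d^5K/dt^5 |_{t=0} = 48/3125

M_X(t) = 25/(5 - t)^2
K_X(t) = log M_X(t) = -2*log(5 - t) + 2*log(5)
dK/dt = -2/(t - 5)
d^2K/dt^2 = 2/(t^2 - 10*t + 25)
d^3K/dt^3 = -4/(t^3 - 15*t^2 + 75*t - 125)
d^4K/dt^4 = 12/(t^4 - 20*t^3 + 150*t^2 - 500*t + 625)
d^5K/dt^5 = -48/(t^5 - 25*t^4 + 250*t^3 - 1250*t^2 + 3125*t - 3125)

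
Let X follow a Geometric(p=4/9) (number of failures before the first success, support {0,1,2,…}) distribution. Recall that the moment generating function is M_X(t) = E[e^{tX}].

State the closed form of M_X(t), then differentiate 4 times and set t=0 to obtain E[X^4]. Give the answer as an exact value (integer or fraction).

E[X^4] = D^4[M](0) = 4865/32

M_X(t) = 4/(9*(1 - 5*e^(t)/9))
D^4[M](t) = (-2500*e^(4*t) - 49500*e^(3*t) - 89100*e^(2*t) - 14580*e^(t))/(3125*e^(5*t) - 28125*e^(4*t) + 101250*e^(3*t) - 182250*e^(2*t) + 164025*e^(t) - 59049)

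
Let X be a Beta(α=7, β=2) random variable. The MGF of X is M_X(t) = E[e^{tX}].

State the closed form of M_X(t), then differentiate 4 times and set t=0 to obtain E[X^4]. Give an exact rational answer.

M_X(t) = ₁F₁(7; 9; t)
M^(4)(t) = 14*₁F₁(11; 13; t)/33

E[X^4] = M^(4)(0) = 14/33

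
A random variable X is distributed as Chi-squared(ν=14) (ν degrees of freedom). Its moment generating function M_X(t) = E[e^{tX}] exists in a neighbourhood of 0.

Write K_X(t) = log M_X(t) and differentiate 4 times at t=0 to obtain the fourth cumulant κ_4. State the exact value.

M_X(t) = (1 - 2*t)^(-7)
K_X(t) = log M_X(t) = -7*log(1 - 2*t)
K′(t) = -14/(2*t - 1)
K′′(t) = 28/(4*t^2 - 4*t + 1)
K′′′(t) = -112/(8*t^3 - 12*t^2 + 6*t - 1)
K′′′′(t) = 672/(16*t^4 - 32*t^3 + 24*t^2 - 8*t + 1)

κ_4 = K′′′′(0) = 672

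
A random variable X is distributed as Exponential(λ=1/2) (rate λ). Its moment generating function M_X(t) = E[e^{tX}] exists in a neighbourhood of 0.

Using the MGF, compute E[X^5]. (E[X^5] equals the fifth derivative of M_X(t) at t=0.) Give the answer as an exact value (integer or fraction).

M_X(t) = 1/(2*(1/2 - t))
M^(5)(t) = 3840/(64*t^6 - 192*t^5 + 240*t^4 - 160*t^3 + 60*t^2 - 12*t + 1)

E[X^5] = M^(5)(0) = 3840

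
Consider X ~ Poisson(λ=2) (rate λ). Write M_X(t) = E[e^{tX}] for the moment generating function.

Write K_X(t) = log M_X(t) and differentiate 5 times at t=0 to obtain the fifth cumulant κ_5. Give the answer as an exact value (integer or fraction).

M_X(t) = e^(2*e^(t) - 2)
K_X(t) = log M_X(t) = 2*e^(t) - 2
K′(t) = 2*e^(t)
K′′(t) = 2*e^(t)
K′′′(t) = 2*e^(t)
K′′′′(t) = 2*e^(t)
K′′′′′(t) = 2*e^(t)

κ_5 = K′′′′′(0) = 2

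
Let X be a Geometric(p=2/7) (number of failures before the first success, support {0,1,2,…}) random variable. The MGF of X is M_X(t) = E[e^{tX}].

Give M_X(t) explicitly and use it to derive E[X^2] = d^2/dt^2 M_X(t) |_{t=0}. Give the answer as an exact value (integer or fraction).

E[X^2] = M′′(0) = 15

M_X(t) = 2/(7*(1 - 5*e^(t)/7))
M′(t) = 10*e^(t)/(25*e^(2*t) - 70*e^(t) + 49)
M′′(t) = (-50*e^(2*t) - 70*e^(t))/(125*e^(3*t) - 525*e^(2*t) + 735*e^(t) - 343)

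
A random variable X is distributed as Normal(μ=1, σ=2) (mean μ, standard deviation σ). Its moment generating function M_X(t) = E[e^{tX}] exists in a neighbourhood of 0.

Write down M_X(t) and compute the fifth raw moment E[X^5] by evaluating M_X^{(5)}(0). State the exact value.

E[X^5] = M^(5)(0) = 281

M_X(t) = e^(2*t^2 + t)
M^(5)(t) = 1024*t^5*e^(t)*e^(2*t^2) + 1280*t^4*e^(t)*e^(2*t^2) + 3200*t^3*e^(t)*e^(2*t^2) + 2080*t^2*e^(t)*e^(2*t^2) + 1460*t*e^(t)*e^(2*t^2) + 281*e^(t)*e^(2*t^2)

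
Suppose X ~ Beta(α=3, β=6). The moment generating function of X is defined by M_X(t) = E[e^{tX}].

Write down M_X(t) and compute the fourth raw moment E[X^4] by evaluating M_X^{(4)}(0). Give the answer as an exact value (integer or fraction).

M_X(t) = ₁F₁(3; 9; t)
D^4[M](t) = ₁F₁(7; 13; t)/33

E[X^4] = D^4[M](0) = 1/33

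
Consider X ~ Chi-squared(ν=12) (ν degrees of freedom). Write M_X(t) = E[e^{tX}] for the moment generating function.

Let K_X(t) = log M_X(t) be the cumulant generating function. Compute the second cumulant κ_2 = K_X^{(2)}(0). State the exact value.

M_X(t) = (1 - 2*t)^(-6)
K_X(t) = log M_X(t) = -6*log(1 - 2*t)
D^2[K](t) = 24/(4*t^2 - 4*t + 1)

κ_2 = D^2[K](0) = 24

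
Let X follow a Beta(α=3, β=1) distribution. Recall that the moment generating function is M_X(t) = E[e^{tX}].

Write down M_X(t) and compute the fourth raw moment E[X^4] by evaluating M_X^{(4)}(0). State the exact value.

M_X(t) = ₁F₁(3; 4; t)
dM/dt = 3*₁F₁(4; 5; t)/4
d^2M/dt^2 = 3*₁F₁(5; 6; t)/5
d^3M/dt^3 = ₁F₁(6; 7; t)/2
d^4M/dt^4 = 3*₁F₁(7; 8; t)/7

E[X^4] = d^4M/dt^4 |_{t=0} = 3/7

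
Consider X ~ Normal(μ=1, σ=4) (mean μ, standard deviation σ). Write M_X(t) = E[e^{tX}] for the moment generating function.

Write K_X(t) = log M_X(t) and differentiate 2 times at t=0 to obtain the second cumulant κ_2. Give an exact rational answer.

M_X(t) = e^(8*t^2 + t)
K_X(t) = log M_X(t) = 8*t^2 + t
dK/dt = 16*t + 1
d^2K/dt^2 = 16

κ_2 = d^2K/dt^2 |_{t=0} = 16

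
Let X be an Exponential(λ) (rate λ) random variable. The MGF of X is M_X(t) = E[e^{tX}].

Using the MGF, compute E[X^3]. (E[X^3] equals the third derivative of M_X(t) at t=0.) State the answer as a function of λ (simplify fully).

M_X(t) = λ/(λ - t)
M′(t) = λ/(λ^2 - 2*λ*t + t^2)
M′′(t) = -2*λ/(-λ^3 + 3*λ^2*t - 3*λ*t^2 + t^3)
M′′′(t) = 6*λ/(λ^4 - 4*λ^3*t + 6*λ^2*t^2 - 4*λ*t^3 + t^4)

E[X^3] = M′′′(0) = 6/λ^3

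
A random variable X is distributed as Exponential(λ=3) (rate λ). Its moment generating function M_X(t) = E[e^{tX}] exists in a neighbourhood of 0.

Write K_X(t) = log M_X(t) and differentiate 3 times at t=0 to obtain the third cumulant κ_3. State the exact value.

κ_3 = K′′′(0) = 2/27

M_X(t) = 3/(3 - t)
K_X(t) = log M_X(t) = -log(3 - t) + log(3)
K′(t) = -1/(t - 3)
K′′(t) = 1/(t^2 - 6*t + 9)
K′′′(t) = -2/(t^3 - 9*t^2 + 27*t - 27)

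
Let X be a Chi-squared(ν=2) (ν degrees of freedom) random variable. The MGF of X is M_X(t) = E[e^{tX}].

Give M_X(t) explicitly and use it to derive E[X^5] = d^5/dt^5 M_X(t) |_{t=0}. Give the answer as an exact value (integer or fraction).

M_X(t) = 1/(1 - 2*t)
dM/dt = 2/(4*t^2 - 4*t + 1)
d^2M/dt^2 = -8/(8*t^3 - 12*t^2 + 6*t - 1)
d^3M/dt^3 = 48/(16*t^4 - 32*t^3 + 24*t^2 - 8*t + 1)
d^4M/dt^4 = -384/(32*t^5 - 80*t^4 + 80*t^3 - 40*t^2 + 10*t - 1)
d^5M/dt^5 = 3840/(64*t^6 - 192*t^5 + 240*t^4 - 160*t^3 + 60*t^2 - 12*t + 1)

E[X^5] = d^5M/dt^5 |_{t=0} = 3840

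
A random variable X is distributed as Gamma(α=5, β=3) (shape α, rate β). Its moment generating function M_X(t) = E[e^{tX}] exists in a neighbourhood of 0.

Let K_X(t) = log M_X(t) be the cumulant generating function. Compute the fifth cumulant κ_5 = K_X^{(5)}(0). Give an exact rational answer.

M_X(t) = 243/(3 - t)^5
K_X(t) = log M_X(t) = -5*log(3 - t) + 5*log(3)
D^5[K](t) = -120/(t^5 - 15*t^4 + 90*t^3 - 270*t^2 + 405*t - 243)

κ_5 = D^5[K](0) = 40/81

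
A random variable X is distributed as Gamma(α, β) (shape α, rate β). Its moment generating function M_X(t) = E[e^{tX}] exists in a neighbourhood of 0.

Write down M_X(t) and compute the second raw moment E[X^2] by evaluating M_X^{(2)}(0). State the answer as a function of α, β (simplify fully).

M_X(t) = (β/(β - t))^α
M^(2)(t) = (α^2*β^α*(1/(β - t))^α + α*β^α*(1/(β - t))^α)/(β^2 - 2*β*t + t^2)

E[X^2] = M^(2)(0) = α*(α + 1)/β^2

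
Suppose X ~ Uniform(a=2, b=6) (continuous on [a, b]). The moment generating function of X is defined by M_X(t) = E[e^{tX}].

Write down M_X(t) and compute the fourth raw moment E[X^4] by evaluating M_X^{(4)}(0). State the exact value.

E[X^4] = D^4[M](0) = 1936/5

M_X(t) = (e^(6*t) - e^(2*t))/(4*t)
D^4[M](t) = (324*t^4*e^(6*t) - 4*t^4*e^(2*t) - 216*t^3*e^(6*t) + 8*t^3*e^(2*t) + 108*t^2*e^(6*t) - 12*t^2*e^(2*t) - 36*t*e^(6*t) + 12*t*e^(2*t) + 6*e^(6*t) - 6*e^(2*t))/t^5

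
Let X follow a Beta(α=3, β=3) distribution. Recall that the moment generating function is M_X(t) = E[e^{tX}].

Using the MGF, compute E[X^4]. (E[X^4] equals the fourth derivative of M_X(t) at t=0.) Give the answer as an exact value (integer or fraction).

E[X^4] = d^4M/dt^4 |_{t=0} = 5/42

M_X(t) = ₁F₁(3; 6; t)
dM/dt = ₁F₁(4; 7; t)/2
d^2M/dt^2 = 2*₁F₁(5; 8; t)/7
d^3M/dt^3 = 5*₁F₁(6; 9; t)/28
d^4M/dt^4 = 5*₁F₁(7; 10; t)/42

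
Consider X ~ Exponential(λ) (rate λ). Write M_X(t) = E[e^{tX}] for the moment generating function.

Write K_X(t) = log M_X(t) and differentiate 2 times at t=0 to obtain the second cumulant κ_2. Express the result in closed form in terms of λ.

κ_2 = d^2K/dt^2 |_{t=0} = λ^(-2)

M_X(t) = λ/(λ - t)
K_X(t) = log M_X(t) = log(λ) - log(λ - t)
dK/dt = -1/(-λ + t)
d^2K/dt^2 = 1/(λ^2 - 2*λ*t + t^2)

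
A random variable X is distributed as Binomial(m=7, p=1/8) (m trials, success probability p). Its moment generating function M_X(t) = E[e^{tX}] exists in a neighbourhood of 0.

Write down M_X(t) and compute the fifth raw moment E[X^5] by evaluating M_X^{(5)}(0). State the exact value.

E[X^5] = d^5M/dt^5 |_{t=0} = 94619/4096

M_X(t) = (e^(t)/8 + 7/8)^7
dM/dt = 7*e^(7*t)/2097152 + 147*e^(6*t)/1048576 + 5145*e^(5*t)/2097152 + 12005*e^(4*t)/524288 + 252105*e^(3*t)/2097152 + 352947*e^(2*t)/1048576 + 823543*e^(t)/2097152
d^2M/dt^2 = 49*e^(7*t)/2097152 + 441*e^(6*t)/524288 + 25725*e^(5*t)/2097152 + 12005*e^(4*t)/131072 + 756315*e^(3*t)/2097152 + 352947*e^(2*t)/524288 + 823543*e^(t)/2097152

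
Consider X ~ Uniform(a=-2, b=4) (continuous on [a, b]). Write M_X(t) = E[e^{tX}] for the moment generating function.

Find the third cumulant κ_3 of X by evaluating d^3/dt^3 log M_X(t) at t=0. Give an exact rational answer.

M_X(t) = (e^(4*t) - e^(-2*t))/(6*t)
K_X(t) = log M_X(t) = -log(t) + log(e^(4*t) - e^(-2*t)) - log(6)
D^3[K](t) = (216*t^3*e^(12*t) + 216*t^3*e^(6*t) - 2*e^(18*t) + 6*e^(12*t) - 6*e^(6*t) + 2)/(t^3*e^(18*t) - 3*t^3*e^(12*t) + 3*t^3*e^(6*t) - t^3)

κ_3 = D^3[K](0) = 0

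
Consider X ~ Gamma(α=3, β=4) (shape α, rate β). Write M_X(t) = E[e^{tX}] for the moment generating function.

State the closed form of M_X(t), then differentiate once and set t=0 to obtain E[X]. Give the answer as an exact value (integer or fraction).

E[X] = dM/dt |_{t=0} = 3/4

M_X(t) = 64/(4 - t)^3
dM/dt = 192/(t^4 - 16*t^3 + 96*t^2 - 256*t + 256)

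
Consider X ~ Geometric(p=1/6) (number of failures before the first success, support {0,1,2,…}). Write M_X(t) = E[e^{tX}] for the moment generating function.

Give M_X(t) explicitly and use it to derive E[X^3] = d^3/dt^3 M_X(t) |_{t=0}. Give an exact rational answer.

M_X(t) = 1/(6*(1 - 5*e^(t)/6))
D^3[M](t) = (125*e^(3*t) + 600*e^(2*t) + 180*e^(t))/(625*e^(4*t) - 3000*e^(3*t) + 5400*e^(2*t) - 4320*e^(t) + 1296)

E[X^3] = D^3[M](0) = 905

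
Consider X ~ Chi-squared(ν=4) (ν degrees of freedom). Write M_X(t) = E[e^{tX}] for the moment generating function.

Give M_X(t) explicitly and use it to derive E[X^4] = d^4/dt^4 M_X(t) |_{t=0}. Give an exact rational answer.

E[X^4] = D^4[M](0) = 1920

M_X(t) = (1 - 2*t)^(-2)
D^4[M](t) = 1920/(64*t^6 - 192*t^5 + 240*t^4 - 160*t^3 + 60*t^2 - 12*t + 1)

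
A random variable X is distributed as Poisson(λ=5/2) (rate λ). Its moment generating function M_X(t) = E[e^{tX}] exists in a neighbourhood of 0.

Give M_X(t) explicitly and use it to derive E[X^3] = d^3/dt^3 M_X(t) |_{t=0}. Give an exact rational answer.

M_X(t) = e^(5*e^(t)/2 - 5/2)
dM/dt = 5*e^(-5/2)*e^(t)*e^(5*e^(t)/2)/2
d^2M/dt^2 = (25*e^(2*t)*e^(5*e^(t)/2) + 10*e^(t)*e^(5*e^(t)/2))*e^(-5/2)/4
d^3M/dt^3 = (125*e^(3*t)*e^(5*e^(t)/2) + 150*e^(2*t)*e^(5*e^(t)/2) + 20*e^(t)*e^(5*e^(t)/2))*e^(-5/2)/8

E[X^3] = d^3M/dt^3 |_{t=0} = 295/8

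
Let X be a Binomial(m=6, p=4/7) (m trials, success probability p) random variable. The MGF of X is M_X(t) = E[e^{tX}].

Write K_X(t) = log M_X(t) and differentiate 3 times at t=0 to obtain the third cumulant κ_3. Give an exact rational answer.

κ_3 = D^3[K](0) = -72/343

M_X(t) = (4*e^(t)/7 + 3/7)^6
K_X(t) = log M_X(t) = 6*log(4*e^(t)/7 + 3/7)
D^3[K](t) = (-288*e^(2*t) + 216*e^(t))/(64*e^(3*t) + 144*e^(2*t) + 108*e^(t) + 27)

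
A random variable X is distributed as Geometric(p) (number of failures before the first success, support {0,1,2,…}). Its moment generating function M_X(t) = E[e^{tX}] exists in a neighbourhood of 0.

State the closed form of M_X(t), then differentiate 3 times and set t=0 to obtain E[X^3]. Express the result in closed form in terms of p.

M_X(t) = p/(-(1 - p)*e^(t) + 1)
dM/dt = (-p^2*e^(t) + p*e^(t))/(p^2*e^(2*t) - 2*p*e^(2*t) + 2*p*e^(t) + e^(2*t) - 2*e^(t) + 1)

E[X^3] = d^3M/dt^3 |_{t=0} = -1 + 7/p - 12/p^2 + 6/p^3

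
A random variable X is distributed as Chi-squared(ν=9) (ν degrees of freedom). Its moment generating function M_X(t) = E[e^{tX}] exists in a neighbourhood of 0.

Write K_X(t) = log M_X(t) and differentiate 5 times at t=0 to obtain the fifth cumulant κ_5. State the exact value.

κ_5 = K′′′′′(0) = 3456

M_X(t) = (1 - 2*t)^(-9/2)
K_X(t) = log M_X(t) = -9*log(1 - 2*t)/2
K′(t) = -9/(2*t - 1)
K′′(t) = 18/(4*t^2 - 4*t + 1)
K′′′(t) = -72/(8*t^3 - 12*t^2 + 6*t - 1)
K′′′′(t) = 432/(16*t^4 - 32*t^3 + 24*t^2 - 8*t + 1)
K′′′′′(t) = -3456/(32*t^5 - 80*t^4 + 80*t^3 - 40*t^2 + 10*t - 1)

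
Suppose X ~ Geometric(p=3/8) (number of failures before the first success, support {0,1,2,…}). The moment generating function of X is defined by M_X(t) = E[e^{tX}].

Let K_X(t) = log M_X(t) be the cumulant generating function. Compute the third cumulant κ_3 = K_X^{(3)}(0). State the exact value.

κ_3 = D^3[K](0) = 520/27

M_X(t) = 3/(8*(1 - 5*e^(t)/8))
K_X(t) = log M_X(t) = -log(1 - 5*e^(t)/8) - 3*log(2) + log(3)
D^3[K](t) = (-200*e^(2*t) - 320*e^(t))/(125*e^(3*t) - 600*e^(2*t) + 960*e^(t) - 512)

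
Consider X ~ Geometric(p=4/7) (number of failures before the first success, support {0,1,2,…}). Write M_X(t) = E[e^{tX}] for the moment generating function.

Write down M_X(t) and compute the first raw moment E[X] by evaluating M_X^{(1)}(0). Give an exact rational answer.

M_X(t) = 4/(7*(1 - 3*e^(t)/7))
D[M](t) = 12*e^(t)/(9*e^(2*t) - 42*e^(t) + 49)

E[X] = D[M](0) = 3/4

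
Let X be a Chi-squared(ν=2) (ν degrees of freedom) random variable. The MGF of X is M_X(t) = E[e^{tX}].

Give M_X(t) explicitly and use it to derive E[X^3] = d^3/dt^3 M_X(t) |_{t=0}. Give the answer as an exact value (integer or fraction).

M_X(t) = 1/(1 - 2*t)
M′(t) = 2/(4*t^2 - 4*t + 1)
M′′(t) = -8/(8*t^3 - 12*t^2 + 6*t - 1)
M′′′(t) = 48/(16*t^4 - 32*t^3 + 24*t^2 - 8*t + 1)

E[X^3] = M′′′(0) = 48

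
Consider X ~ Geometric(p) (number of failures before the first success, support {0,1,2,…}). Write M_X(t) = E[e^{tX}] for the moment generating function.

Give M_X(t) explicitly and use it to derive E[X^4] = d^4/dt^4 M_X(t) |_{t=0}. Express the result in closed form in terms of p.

M_X(t) = p/(-(1 - p)*e^(t) + 1)
dM/dt = (-p^2*e^(t) + p*e^(t))/(p^2*e^(2*t) - 2*p*e^(2*t) + 2*p*e^(t) + e^(2*t) - 2*e^(t) + 1)

E[X^4] = d^4M/dt^4 |_{t=0} = 1 - 15/p + 50/p^2 - 60/p^3 + 24/p^4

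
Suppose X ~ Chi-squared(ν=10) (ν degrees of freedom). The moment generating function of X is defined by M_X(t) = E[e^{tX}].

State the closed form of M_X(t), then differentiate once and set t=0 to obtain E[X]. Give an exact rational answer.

E[X] = M^(1)(0) = 10

M_X(t) = (1 - 2*t)^(-5)
M^(1)(t) = 10/(64*t^6 - 192*t^5 + 240*t^4 - 160*t^3 + 60*t^2 - 12*t + 1)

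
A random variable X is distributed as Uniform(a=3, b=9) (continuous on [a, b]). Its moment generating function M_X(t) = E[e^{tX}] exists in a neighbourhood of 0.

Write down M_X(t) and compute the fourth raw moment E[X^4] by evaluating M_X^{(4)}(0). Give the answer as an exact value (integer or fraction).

M_X(t) = (e^(9*t) - e^(3*t))/(6*t)
dM/dt = (9*t*e^(9*t) - 3*t*e^(3*t) - e^(9*t) + e^(3*t))/(6*t^2)
d^2M/dt^2 = (81*t^2*e^(9*t) - 9*t^2*e^(3*t) - 18*t*e^(9*t) + 6*t*e^(3*t) + 2*e^(9*t) - 2*e^(3*t))/(6*t^3)
d^3M/dt^3 = (243*t^3*e^(9*t) - 9*t^3*e^(3*t) - 81*t^2*e^(9*t) + 9*t^2*e^(3*t) + 18*t*e^(9*t) - 6*t*e^(3*t) - 2*e^(9*t) + 2*e^(3*t))/(2*t^4)

E[X^4] = d^4M/dt^4 |_{t=0} = 9801/5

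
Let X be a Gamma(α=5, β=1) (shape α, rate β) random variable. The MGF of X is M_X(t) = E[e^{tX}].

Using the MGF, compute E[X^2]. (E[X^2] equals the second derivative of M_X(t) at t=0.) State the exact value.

E[X^2] = M^(2)(0) = 30

M_X(t) = (1 - t)^(-5)
M^(2)(t) = -30/(t^7 - 7*t^6 + 21*t^5 - 35*t^4 + 35*t^3 - 21*t^2 + 7*t - 1)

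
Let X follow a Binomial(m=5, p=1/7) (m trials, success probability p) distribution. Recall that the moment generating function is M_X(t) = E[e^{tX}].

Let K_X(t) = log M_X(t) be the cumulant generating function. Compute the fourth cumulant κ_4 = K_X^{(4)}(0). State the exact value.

M_X(t) = (e^(t)/7 + 6/7)^5
K_X(t) = log M_X(t) = 5*log(e^(t)/7 + 6/7)
K′(t) = 5*e^(t)/(e^(t) + 6)
K′′(t) = 30*e^(t)/(e^(2*t) + 12*e^(t) + 36)
K′′′(t) = (-30*e^(2*t) + 180*e^(t))/(e^(3*t) + 18*e^(2*t) + 108*e^(t) + 216)
K′′′′(t) = (30*e^(3*t) - 720*e^(2*t) + 1080*e^(t))/(e^(4*t) + 24*e^(3*t) + 216*e^(2*t) + 864*e^(t) + 1296)

κ_4 = K′′′′(0) = 390/2401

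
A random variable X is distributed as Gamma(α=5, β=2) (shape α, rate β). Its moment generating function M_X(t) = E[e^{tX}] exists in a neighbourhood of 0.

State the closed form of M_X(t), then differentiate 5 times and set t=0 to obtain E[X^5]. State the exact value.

M_X(t) = 32/(2 - t)^5
M′(t) = 160/(t^6 - 12*t^5 + 60*t^4 - 160*t^3 + 240*t^2 - 192*t + 64)
M′′(t) = -960/(t^7 - 14*t^6 + 84*t^5 - 280*t^4 + 560*t^3 - 672*t^2 + 448*t - 128)
M′′′(t) = 6720/(t^8 - 16*t^7 + 112*t^6 - 448*t^5 + 1120*t^4 - 1792*t^3 + 1792*t^2 - 1024*t + 256)
M′′′′(t) = -53760/(t^9 - 18*t^8 + 144*t^7 - 672*t^6 + 2016*t^5 - 4032*t^4 + 5376*t^3 - 4608*t^2 + 2304*t - 512)
M′′′′′(t) = 483840/(t^10 - 20*t^9 + 180*t^8 - 960*t^7 + 3360*t^6 - 8064*t^5 + 13440*t^4 - 15360*t^3 + 11520*t^2 - 5120*t + 1024)

E[X^5] = M′′′′′(0) = 945/2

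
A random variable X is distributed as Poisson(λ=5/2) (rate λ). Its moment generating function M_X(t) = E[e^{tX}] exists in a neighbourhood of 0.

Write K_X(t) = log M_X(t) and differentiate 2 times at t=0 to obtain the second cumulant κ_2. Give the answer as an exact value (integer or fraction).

M_X(t) = e^(5*e^(t)/2 - 5/2)
K_X(t) = log M_X(t) = 5*e^(t)/2 - 5/2
K^(2)(t) = 5*e^(t)/2

κ_2 = K^(2)(0) = 5/2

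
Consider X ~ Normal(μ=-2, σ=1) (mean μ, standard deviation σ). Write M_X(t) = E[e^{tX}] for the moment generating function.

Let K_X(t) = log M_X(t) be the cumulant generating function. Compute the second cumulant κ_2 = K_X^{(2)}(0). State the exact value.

M_X(t) = e^(t^2/2 - 2*t)
K_X(t) = log M_X(t) = t^2/2 - 2*t
dK/dt = t - 2
d^2K/dt^2 = 1

κ_2 = d^2K/dt^2 |_{t=0} = 1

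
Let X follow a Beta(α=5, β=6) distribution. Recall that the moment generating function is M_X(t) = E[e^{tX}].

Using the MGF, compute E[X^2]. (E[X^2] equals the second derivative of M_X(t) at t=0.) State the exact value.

M_X(t) = ₁F₁(5; 11; t)
dM/dt = 5*₁F₁(6; 12; t)/11
d^2M/dt^2 = 5*₁F₁(7; 13; t)/22

E[X^2] = d^2M/dt^2 |_{t=0} = 5/22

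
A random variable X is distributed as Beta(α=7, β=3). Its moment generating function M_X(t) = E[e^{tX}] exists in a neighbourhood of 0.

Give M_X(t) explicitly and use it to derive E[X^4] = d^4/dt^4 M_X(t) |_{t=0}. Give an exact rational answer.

E[X^4] = M^(4)(0) = 42/143

M_X(t) = ₁F₁(7; 10; t)
M^(4)(t) = 42*₁F₁(11; 14; t)/143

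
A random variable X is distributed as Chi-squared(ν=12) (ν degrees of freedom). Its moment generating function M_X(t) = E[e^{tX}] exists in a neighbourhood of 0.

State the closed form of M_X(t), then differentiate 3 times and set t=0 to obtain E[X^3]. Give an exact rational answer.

E[X^3] = d^3M/dt^3 |_{t=0} = 2688

M_X(t) = (1 - 2*t)^(-6)
dM/dt = -12/(128*t^7 - 448*t^6 + 672*t^5 - 560*t^4 + 280*t^3 - 84*t^2 + 14*t - 1)
d^2M/dt^2 = 168/(256*t^8 - 1024*t^7 + 1792*t^6 - 1792*t^5 + 1120*t^4 - 448*t^3 + 112*t^2 - 16*t + 1)
d^3M/dt^3 = -2688/(512*t^9 - 2304*t^8 + 4608*t^7 - 5376*t^6 + 4032*t^5 - 2016*t^4 + 672*t^3 - 144*t^2 + 18*t - 1)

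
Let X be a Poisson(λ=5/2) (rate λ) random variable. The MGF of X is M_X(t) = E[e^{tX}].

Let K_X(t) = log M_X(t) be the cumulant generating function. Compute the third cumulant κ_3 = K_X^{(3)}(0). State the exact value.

κ_3 = d^3K/dt^3 |_{t=0} = 5/2

M_X(t) = e^(5*e^(t)/2 - 5/2)
K_X(t) = log M_X(t) = 5*e^(t)/2 - 5/2
dK/dt = 5*e^(t)/2
d^2K/dt^2 = 5*e^(t)/2
d^3K/dt^3 = 5*e^(t)/2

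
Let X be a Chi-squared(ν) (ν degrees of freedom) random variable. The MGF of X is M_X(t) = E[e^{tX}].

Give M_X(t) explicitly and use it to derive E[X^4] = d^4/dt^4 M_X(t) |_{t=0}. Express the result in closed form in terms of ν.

M_X(t) = (1 - 2*t)^(-ν/2)
M′(t) = -ν/(2*t*(1 - 2*t)^(ν/2) - (1 - 2*t)^(ν/2))
M′′(t) = (ν^2 + 2*ν)/(4*t^2*(1 - 2*t)^(ν/2) - 4*t*(1 - 2*t)^(ν/2) + (1 - 2*t)^(ν/2))
M′′′(t) = (-ν^3 - 6*ν^2 - 8*ν)/(8*t^3*(1 - 2*t)^(ν/2) - 12*t^2*(1 - 2*t)^(ν/2) + 6*t*(1 - 2*t)^(ν/2) - (1 - 2*t)^(ν/2))
M′′′′(t) = (ν^4 + 12*ν^3 + 44*ν^2 + 48*ν)/(16*t^4*(1 - 2*t)^(ν/2) - 32*t^3*(1 - 2*t)^(ν/2) + 24*t^2*(1 - 2*t)^(ν/2) - 8*t*(1 - 2*t)^(ν/2) + (1 - 2*t)^(ν/2))

E[X^4] = M′′′′(0) = ν*(ν^3 + 12*ν^2 + 44*ν + 48)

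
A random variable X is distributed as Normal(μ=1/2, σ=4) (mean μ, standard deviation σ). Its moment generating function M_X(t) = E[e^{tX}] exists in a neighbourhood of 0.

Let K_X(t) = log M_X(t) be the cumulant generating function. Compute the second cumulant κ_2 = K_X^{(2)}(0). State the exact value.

M_X(t) = e^(8*t^2 + t/2)
K_X(t) = log M_X(t) = 8*t^2 + t/2
K^(2)(t) = 16

κ_2 = K^(2)(0) = 16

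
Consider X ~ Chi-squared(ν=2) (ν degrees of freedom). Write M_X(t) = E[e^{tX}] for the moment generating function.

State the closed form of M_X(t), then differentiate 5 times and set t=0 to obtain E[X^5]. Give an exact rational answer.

E[X^5] = D^5[M](0) = 3840

M_X(t) = 1/(1 - 2*t)
D^5[M](t) = 3840/(64*t^6 - 192*t^5 + 240*t^4 - 160*t^3 + 60*t^2 - 12*t + 1)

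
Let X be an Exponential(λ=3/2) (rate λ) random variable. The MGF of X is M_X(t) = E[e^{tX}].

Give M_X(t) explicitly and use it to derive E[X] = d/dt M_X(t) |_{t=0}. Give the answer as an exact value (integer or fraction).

M_X(t) = 3/(2*(3/2 - t))
M′(t) = 6/(4*t^2 - 12*t + 9)

E[X] = M′(0) = 2/3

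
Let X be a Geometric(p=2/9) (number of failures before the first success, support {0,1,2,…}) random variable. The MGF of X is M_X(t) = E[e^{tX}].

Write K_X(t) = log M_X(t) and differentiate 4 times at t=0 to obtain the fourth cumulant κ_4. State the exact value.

M_X(t) = 2/(9*(1 - 7*e^(t)/9))
K_X(t) = log M_X(t) = -log(1 - 7*e^(t)/9) - 2*log(3) + log(2)
K′(t) = -7*e^(t)/(7*e^(t) - 9)
K′′(t) = 63*e^(t)/(49*e^(2*t) - 126*e^(t) + 81)
K′′′(t) = (-441*e^(2*t) - 567*e^(t))/(343*e^(3*t) - 1323*e^(2*t) + 1701*e^(t) - 729)
K′′′′(t) = (3087*e^(3*t) + 15876*e^(2*t) + 5103*e^(t))/(2401*e^(4*t) - 12348*e^(3*t) + 23814*e^(2*t) - 20412*e^(t) + 6561)

κ_4 = K′′′′(0) = 12033/8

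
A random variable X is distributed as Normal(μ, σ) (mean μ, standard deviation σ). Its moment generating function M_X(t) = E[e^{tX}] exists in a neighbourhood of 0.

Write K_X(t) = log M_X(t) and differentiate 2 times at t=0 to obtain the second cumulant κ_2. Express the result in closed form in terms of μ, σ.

M_X(t) = e^(μ*t + σ^2*t^2/2)
K_X(t) = log M_X(t) = μ*t + σ^2*t^2/2
D^2[K](t) = σ^2

κ_2 = D^2[K](0) = σ^2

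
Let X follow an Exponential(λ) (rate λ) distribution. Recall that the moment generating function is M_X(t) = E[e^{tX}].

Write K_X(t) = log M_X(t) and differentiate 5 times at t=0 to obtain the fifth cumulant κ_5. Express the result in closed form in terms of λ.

κ_5 = d^5K/dt^5 |_{t=0} = 24/λ^5

M_X(t) = λ/(λ - t)
K_X(t) = log M_X(t) = log(λ) - log(λ - t)
dK/dt = -1/(-λ + t)
d^2K/dt^2 = 1/(λ^2 - 2*λ*t + t^2)
d^3K/dt^3 = -2/(-λ^3 + 3*λ^2*t - 3*λ*t^2 + t^3)
d^4K/dt^4 = 6/(λ^4 - 4*λ^3*t + 6*λ^2*t^2 - 4*λ*t^3 + t^4)
d^5K/dt^5 = -24/(-λ^5 + 5*λ^4*t - 10*λ^3*t^2 + 10*λ^2*t^3 - 5*λ*t^4 + t^5)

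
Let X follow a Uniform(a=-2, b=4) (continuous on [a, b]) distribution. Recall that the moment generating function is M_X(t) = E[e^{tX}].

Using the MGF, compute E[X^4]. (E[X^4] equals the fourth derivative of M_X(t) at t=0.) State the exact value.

M_X(t) = (e^(4*t) - e^(-2*t))/(6*t)
dM/dt = (4*t*e^(6*t) + 2*t - e^(6*t) + 1)*e^(-2*t)/(6*t^2)
d^2M/dt^2 = (8*t^2*e^(6*t) - 2*t^2 - 4*t*e^(6*t) - 2*t + e^(6*t) - 1)*e^(-2*t)/(3*t^3)
d^3M/dt^3 = (32*t^3*e^(6*t) + 4*t^3 - 24*t^2*e^(6*t) + 6*t^2 + 12*t*e^(6*t) + 6*t - 3*e^(6*t) + 3)*e^(-2*t)/(3*t^4)
d^4M/dt^4 = (128*t^4*e^(6*t) - 8*t^4 - 128*t^3*e^(6*t) - 16*t^3 + 96*t^2*e^(6*t) - 24*t^2 - 48*t*e^(6*t) - 24*t + 12*e^(6*t) - 12)*e^(-2*t)/(3*t^5)

E[X^4] = d^4M/dt^4 |_{t=0} = 176/5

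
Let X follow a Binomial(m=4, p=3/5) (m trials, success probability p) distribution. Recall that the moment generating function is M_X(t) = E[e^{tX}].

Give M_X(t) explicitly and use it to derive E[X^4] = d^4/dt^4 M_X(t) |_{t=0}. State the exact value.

E[X^4] = M^(4)(0) = 41784/625

M_X(t) = (3*e^(t)/5 + 2/5)^4
M^(4)(t) = 20736*e^(4*t)/625 + 17496*e^(3*t)/625 + 3456*e^(2*t)/625 + 96*e^(t)/625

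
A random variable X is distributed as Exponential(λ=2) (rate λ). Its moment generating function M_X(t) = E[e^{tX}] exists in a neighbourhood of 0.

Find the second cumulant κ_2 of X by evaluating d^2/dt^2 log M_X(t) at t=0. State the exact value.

κ_2 = K^(2)(0) = 1/4

M_X(t) = 2/(2 - t)
K_X(t) = log M_X(t) = -log(2 - t) + log(2)
K^(2)(t) = 1/(t^2 - 4*t + 4)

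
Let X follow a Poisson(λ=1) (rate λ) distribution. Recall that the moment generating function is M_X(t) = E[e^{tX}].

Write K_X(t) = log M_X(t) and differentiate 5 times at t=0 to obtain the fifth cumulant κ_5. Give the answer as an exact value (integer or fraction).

M_X(t) = e^(e^(t) - 1)
K_X(t) = log M_X(t) = e^(t) - 1
K^(5)(t) = e^(t)

κ_5 = K^(5)(0) = 1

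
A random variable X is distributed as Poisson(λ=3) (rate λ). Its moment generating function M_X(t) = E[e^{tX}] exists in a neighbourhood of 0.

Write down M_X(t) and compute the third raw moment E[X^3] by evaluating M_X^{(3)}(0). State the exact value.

E[X^3] = M^(3)(0) = 57

M_X(t) = e^(3*e^(t) - 3)
M^(3)(t) = (27*e^(3*t)*e^(3*e^(t)) + 27*e^(2*t)*e^(3*e^(t)) + 3*e^(t)*e^(3*e^(t)))*e^(-3)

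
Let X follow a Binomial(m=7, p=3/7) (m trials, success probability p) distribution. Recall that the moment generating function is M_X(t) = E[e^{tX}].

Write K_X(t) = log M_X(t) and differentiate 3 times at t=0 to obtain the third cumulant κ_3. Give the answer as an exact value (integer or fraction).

M_X(t) = (3*e^(t)/7 + 4/7)^7
K_X(t) = log M_X(t) = 7*log(3*e^(t)/7 + 4/7)
K′(t) = 21*e^(t)/(3*e^(t) + 4)
K′′(t) = 84*e^(t)/(9*e^(2*t) + 24*e^(t) + 16)
K′′′(t) = (-252*e^(2*t) + 336*e^(t))/(27*e^(3*t) + 108*e^(2*t) + 144*e^(t) + 64)

κ_3 = K′′′(0) = 12/49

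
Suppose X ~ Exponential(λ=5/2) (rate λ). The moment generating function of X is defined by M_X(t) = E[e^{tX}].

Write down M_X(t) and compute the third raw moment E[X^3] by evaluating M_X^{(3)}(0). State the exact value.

M_X(t) = 5/(2*(5/2 - t))
M′(t) = 10/(4*t^2 - 20*t + 25)
M′′(t) = -40/(8*t^3 - 60*t^2 + 150*t - 125)
M′′′(t) = 240/(16*t^4 - 160*t^3 + 600*t^2 - 1000*t + 625)

E[X^3] = M′′′(0) = 48/125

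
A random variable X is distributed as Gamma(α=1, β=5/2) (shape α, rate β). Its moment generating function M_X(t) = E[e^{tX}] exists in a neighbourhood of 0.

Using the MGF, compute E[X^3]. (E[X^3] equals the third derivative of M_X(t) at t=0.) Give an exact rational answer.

M_X(t) = 5/(2*(5/2 - t))
dM/dt = 10/(4*t^2 - 20*t + 25)
d^2M/dt^2 = -40/(8*t^3 - 60*t^2 + 150*t - 125)
d^3M/dt^3 = 240/(16*t^4 - 160*t^3 + 600*t^2 - 1000*t + 625)

E[X^3] = d^3M/dt^3 |_{t=0} = 48/125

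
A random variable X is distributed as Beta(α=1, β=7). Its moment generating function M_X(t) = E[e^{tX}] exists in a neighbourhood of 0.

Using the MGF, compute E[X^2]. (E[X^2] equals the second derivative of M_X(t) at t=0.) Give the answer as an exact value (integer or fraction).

E[X^2] = M^(2)(0) = 1/36

M_X(t) = ₁F₁(1; 8; t)
M^(2)(t) = ₁F₁(3; 10; t)/36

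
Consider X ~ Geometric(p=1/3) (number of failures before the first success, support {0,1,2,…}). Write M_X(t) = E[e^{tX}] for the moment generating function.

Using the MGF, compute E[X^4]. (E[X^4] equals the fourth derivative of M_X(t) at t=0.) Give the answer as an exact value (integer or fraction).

E[X^4] = M^(4)(0) = 730

M_X(t) = 1/(3*(1 - 2*e^(t)/3))
M^(4)(t) = (-16*e^(4*t) - 264*e^(3*t) - 396*e^(2*t) - 54*e^(t))/(32*e^(5*t) - 240*e^(4*t) + 720*e^(3*t) - 1080*e^(2*t) + 810*e^(t) - 243)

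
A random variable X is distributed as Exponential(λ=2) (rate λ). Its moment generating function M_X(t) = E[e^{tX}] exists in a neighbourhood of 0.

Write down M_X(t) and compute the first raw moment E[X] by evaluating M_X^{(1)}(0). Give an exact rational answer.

M_X(t) = 2/(2 - t)
M^(1)(t) = 2/(t^2 - 4*t + 4)

E[X] = M^(1)(0) = 1/2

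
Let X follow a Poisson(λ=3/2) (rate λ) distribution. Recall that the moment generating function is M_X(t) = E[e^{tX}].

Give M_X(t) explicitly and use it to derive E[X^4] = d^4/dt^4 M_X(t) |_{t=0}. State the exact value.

M_X(t) = e^(3*e^(t)/2 - 3/2)
dM/dt = 3*e^(-3/2)*e^(t)*e^(3*e^(t)/2)/2
d^2M/dt^2 = (9*e^(2*t)*e^(3*e^(t)/2) + 6*e^(t)*e^(3*e^(t)/2))*e^(-3/2)/4
d^3M/dt^3 = (27*e^(3*t)*e^(3*e^(t)/2) + 54*e^(2*t)*e^(3*e^(t)/2) + 12*e^(t)*e^(3*e^(t)/2))*e^(-3/2)/8
d^4M/dt^4 = (81*e^(4*t)*e^(3*e^(t)/2) + 324*e^(3*t)*e^(3*e^(t)/2) + 252*e^(2*t)*e^(3*e^(t)/2) + 24*e^(t)*e^(3*e^(t)/2))*e^(-3/2)/16

E[X^4] = d^4M/dt^4 |_{t=0} = 681/16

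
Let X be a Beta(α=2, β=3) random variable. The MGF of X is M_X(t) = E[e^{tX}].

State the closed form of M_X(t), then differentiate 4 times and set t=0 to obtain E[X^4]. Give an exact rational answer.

E[X^4] = d^4M/dt^4 |_{t=0} = 1/14

M_X(t) = ₁F₁(2; 5; t)
dM/dt = 2*₁F₁(3; 6; t)/5
d^2M/dt^2 = ₁F₁(4; 7; t)/5
d^3M/dt^3 = 4*₁F₁(5; 8; t)/35
d^4M/dt^4 = ₁F₁(6; 9; t)/14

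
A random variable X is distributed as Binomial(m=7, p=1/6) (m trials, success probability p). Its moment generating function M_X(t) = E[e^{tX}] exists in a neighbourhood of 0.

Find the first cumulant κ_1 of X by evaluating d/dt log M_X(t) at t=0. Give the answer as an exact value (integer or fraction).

M_X(t) = (e^(t)/6 + 5/6)^7
K_X(t) = log M_X(t) = 7*log(e^(t)/6 + 5/6)
D[K](t) = 7*e^(t)/(e^(t) + 5)

κ_1 = D[K](0) = 7/6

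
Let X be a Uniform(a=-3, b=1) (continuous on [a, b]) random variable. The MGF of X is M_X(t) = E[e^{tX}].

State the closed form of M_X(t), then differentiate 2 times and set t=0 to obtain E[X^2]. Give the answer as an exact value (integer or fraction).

E[X^2] = d^2M/dt^2 |_{t=0} = 7/3

M_X(t) = (e^(t) - e^(-3*t))/(4*t)
dM/dt = (t*e^(4*t) + 3*t - e^(4*t) + 1)*e^(-3*t)/(4*t^2)
d^2M/dt^2 = (t^2*e^(4*t) - 9*t^2 - 2*t*e^(4*t) - 6*t + 2*e^(4*t) - 2)*e^(-3*t)/(4*t^3)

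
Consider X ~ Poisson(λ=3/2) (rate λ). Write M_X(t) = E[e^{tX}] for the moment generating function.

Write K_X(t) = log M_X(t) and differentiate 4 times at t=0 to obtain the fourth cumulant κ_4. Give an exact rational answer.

M_X(t) = e^(3*e^(t)/2 - 3/2)
K_X(t) = log M_X(t) = 3*e^(t)/2 - 3/2
dK/dt = 3*e^(t)/2
d^2K/dt^2 = 3*e^(t)/2
d^3K/dt^3 = 3*e^(t)/2
d^4K/dt^4 = 3*e^(t)/2

κ_4 = d^4K/dt^4 |_{t=0} = 3/2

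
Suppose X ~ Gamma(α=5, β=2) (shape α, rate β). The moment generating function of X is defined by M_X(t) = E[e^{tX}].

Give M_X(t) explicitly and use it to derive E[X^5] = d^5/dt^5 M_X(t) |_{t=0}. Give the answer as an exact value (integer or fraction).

E[X^5] = M^(5)(0) = 945/2

M_X(t) = 32/(2 - t)^5
M^(5)(t) = 483840/(t^10 - 20*t^9 + 180*t^8 - 960*t^7 + 3360*t^6 - 8064*t^5 + 13440*t^4 - 15360*t^3 + 11520*t^2 - 5120*t + 1024)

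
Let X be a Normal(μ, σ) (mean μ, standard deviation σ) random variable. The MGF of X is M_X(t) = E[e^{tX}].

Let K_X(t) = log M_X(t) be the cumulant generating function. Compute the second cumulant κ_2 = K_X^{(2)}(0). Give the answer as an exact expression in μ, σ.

M_X(t) = e^(μ*t + σ^2*t^2/2)
K_X(t) = log M_X(t) = μ*t + σ^2*t^2/2
D^2[K](t) = σ^2

κ_2 = D^2[K](0) = σ^2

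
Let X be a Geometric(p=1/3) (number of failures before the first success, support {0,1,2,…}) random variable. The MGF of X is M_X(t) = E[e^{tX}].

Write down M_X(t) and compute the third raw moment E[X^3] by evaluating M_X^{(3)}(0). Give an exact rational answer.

E[X^3] = M′′′(0) = 74

M_X(t) = 1/(3*(1 - 2*e^(t)/3))
M′(t) = 2*e^(t)/(4*e^(2*t) - 12*e^(t) + 9)
M′′(t) = (-4*e^(2*t) - 6*e^(t))/(8*e^(3*t) - 36*e^(2*t) + 54*e^(t) - 27)
M′′′(t) = (8*e^(3*t) + 48*e^(2*t) + 18*e^(t))/(16*e^(4*t) - 96*e^(3*t) + 216*e^(2*t) - 216*e^(t) + 81)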